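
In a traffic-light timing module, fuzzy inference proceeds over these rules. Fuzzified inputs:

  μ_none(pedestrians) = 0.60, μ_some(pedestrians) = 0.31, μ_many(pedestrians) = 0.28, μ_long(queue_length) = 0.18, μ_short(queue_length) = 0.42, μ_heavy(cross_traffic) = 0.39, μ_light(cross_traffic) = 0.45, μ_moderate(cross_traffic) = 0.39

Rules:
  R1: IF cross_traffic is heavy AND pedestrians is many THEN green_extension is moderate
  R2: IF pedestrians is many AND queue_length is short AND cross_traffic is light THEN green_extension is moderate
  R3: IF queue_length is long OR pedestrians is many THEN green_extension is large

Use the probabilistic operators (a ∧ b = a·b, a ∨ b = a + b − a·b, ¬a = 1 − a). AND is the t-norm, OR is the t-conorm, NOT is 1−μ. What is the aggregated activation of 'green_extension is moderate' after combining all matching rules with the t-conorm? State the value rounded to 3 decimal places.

R1: heavy=0.39, many=0.28; AND[a·b] → w = 0.1092
R2: many=0.28, short=0.42, light=0.45; AND[a·b] → w = 0.0529
R3: long=0.18, many=0.28; OR[a + b − a·b] → w = 0.4096
Rules with consequent 'moderate': {R1, R2} → strengths 0.1092, 0.0529
Aggregate via t-conorm [a + b − a·b]: 0.1563

0.156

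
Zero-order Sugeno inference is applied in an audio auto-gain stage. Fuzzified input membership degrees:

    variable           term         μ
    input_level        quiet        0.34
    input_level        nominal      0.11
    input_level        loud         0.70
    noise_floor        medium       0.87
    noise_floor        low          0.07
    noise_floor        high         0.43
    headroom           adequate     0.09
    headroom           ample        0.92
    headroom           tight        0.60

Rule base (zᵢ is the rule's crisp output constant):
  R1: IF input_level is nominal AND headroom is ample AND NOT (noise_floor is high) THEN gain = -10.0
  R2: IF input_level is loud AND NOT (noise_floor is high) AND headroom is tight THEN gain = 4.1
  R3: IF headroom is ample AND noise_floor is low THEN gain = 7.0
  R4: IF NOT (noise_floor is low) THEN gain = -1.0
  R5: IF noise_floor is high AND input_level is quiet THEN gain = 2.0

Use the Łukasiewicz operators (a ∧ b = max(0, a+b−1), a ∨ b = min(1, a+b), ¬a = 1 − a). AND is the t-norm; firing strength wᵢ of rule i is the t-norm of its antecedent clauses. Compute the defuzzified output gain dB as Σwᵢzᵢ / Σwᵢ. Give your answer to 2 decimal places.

R1 (z=-10.0): nominal=0.11, ample=0.92, ¬high=1−0.43=0.57; AND[max(0, a+b−1)] → w = 0.00
R2 (z=4.1): loud=0.70, ¬high=1−0.43=0.57, tight=0.60; AND[max(0, a+b−1)] → w = 0.00
R3 (z=7.0): ample=0.92, low=0.07; AND[max(0, a+b−1)] → w = 0.00
R4 (z=-1.0): ¬low=1−0.07=0.93 → w = 0.93
R5 (z=2.0): high=0.43, quiet=0.34; AND[max(0, a+b−1)] → w = 0.00
Weighted average = (0.00·-10.0 + 0.00·4.1 + 0.00·7.0 + 0.93·-1.0 + 0.00·2.0) / (0.00 + 0.00 + 0.00 + 0.93 + 0.00)
  = -0.9300 / 0.9300 = -1.00

-1.00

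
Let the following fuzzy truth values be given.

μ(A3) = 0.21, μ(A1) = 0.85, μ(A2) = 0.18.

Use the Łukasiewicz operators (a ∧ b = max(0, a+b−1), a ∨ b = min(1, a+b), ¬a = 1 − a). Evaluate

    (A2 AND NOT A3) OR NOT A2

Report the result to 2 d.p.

0.82

NOT A3 = 1 − 0.21 = 0.79
A2 AND NOT A3 = max(0, a+b−1) on (0.18, 0.79) = 0.00
NOT A2 = 1 − 0.18 = 0.82
(A2 AND NOT A3) OR NOT A2 = min(1, a+b) on (0.00, 0.82) = 0.82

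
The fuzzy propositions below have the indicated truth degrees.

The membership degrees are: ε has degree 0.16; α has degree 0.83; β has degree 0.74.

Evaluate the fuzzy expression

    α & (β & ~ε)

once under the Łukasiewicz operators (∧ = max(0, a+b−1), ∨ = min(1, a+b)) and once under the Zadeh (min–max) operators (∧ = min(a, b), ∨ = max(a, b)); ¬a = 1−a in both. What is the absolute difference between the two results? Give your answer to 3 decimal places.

Under Łukasiewicz:
  ~ε = 1 − 0.16 = 0.84
  β & ~ε = max(0, a+b−1) on (0.74, 0.84) = 0.58
  α & (β & ~ε) = max(0, a+b−1) on (0.83, 0.58) = 0.41
  → value = 0.4100
Under Zadeh (min–max):
  ~ε = 1 − 0.16 = 0.84
  β & ~ε = min(a, b) on (0.74, 0.84) = 0.74
  α & (β & ~ε) = min(a, b) on (0.83, 0.74) = 0.74
  → value = 0.7400
|0.4100 − 0.7400| = 0.330

0.330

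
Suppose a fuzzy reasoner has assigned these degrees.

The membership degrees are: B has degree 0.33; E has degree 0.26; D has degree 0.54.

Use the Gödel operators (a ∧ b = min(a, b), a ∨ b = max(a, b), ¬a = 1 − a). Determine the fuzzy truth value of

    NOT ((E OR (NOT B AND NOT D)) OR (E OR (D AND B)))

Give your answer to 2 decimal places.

0.54

NOT B = 1 − 0.33 = 0.67
NOT D = 1 − 0.54 = 0.46
NOT B AND NOT D = min(a, b) on (0.67, 0.46) = 0.46
E OR (NOT B AND NOT D) = max(a, b) on (0.26, 0.46) = 0.46
D AND B = min(a, b) on (0.54, 0.33) = 0.33
E OR (D AND B) = max(a, b) on (0.26, 0.33) = 0.33
(E OR (NOT B AND NOT D)) OR (E OR (D AND B)) = max(a, b) on (0.46, 0.33) = 0.46
NOT ((E OR (NOT B AND NOT D)) OR (E OR (D AND B))) = 1 − 0.46 = 0.54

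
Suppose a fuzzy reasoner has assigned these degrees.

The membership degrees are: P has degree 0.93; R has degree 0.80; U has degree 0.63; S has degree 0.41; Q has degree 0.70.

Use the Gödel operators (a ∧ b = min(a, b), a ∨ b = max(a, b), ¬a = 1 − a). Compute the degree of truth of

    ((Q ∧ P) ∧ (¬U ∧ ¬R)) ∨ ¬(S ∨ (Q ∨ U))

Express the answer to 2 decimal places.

Q ∧ P = min(a, b) on (0.70, 0.93) = 0.70
¬U = 1 − 0.63 = 0.37
¬R = 1 − 0.80 = 0.20
¬U ∧ ¬R = min(a, b) on (0.37, 0.20) = 0.20
(Q ∧ P) ∧ (¬U ∧ ¬R) = min(a, b) on (0.70, 0.20) = 0.20
Q ∨ U = max(a, b) on (0.70, 0.63) = 0.70
S ∨ (Q ∨ U) = max(a, b) on (0.41, 0.70) = 0.70
¬(S ∨ (Q ∨ U)) = 1 − 0.70 = 0.30
((Q ∧ P) ∧ (¬U ∧ ¬R)) ∨ ¬(S ∨ (Q ∨ U)) = max(a, b) on (0.20, 0.30) = 0.30

0.30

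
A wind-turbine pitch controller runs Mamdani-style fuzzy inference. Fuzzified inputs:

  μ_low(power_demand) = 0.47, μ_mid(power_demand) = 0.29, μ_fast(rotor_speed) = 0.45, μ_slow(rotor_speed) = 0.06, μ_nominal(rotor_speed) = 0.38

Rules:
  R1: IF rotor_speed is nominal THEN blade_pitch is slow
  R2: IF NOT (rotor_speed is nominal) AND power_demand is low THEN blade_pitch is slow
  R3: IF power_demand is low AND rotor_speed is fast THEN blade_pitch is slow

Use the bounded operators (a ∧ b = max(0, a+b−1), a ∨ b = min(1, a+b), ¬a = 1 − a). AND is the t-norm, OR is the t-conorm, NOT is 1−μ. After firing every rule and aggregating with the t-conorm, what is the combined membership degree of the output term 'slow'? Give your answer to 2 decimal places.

R1: nominal=0.38 → w = 0.38
R2: ¬nominal=1−0.38=0.62, low=0.47; AND[max(0, a+b−1)] → w = 0.09
R3: low=0.47, fast=0.45; AND[max(0, a+b−1)] → w = 0.00
Rules with consequent 'slow': {R1, R2, R3} → strengths 0.38, 0.09, 0.00
Aggregate via t-conorm [min(1, a+b)]: 0.47

0.47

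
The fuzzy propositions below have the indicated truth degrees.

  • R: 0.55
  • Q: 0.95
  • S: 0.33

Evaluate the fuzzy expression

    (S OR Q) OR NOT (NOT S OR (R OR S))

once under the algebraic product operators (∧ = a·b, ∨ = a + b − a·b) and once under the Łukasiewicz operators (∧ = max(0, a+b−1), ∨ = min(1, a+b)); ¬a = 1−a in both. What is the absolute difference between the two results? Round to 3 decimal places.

0.030

Under algebraic product:
  S OR Q = a + b − a·b on (0.3300, 0.9500) = 0.9665
  NOT S = 1 − 0.3300 = 0.6700
  R OR S = a + b − a·b on (0.5500, 0.3300) = 0.6985
  NOT S OR (R OR S) = a + b − a·b on (0.6700, 0.6985) = 0.9005
  NOT (NOT S OR (R OR S)) = 1 − 0.9005 = 0.0995
  (S OR Q) OR NOT (NOT S OR (R OR S)) = a + b − a·b on (0.9665, 0.0995) = 0.9698
  → value = 0.9698
Under Łukasiewicz:
  S OR Q = min(1, a+b) on (0.33, 0.95) = 1.00
  NOT S = 1 − 0.33 = 0.67
  R OR S = min(1, a+b) on (0.55, 0.33) = 0.88
  NOT S OR (R OR S) = min(1, a+b) on (0.67, 0.88) = 1.00
  NOT (NOT S OR (R OR S)) = 1 − 1.00 = 0.00
  (S OR Q) OR NOT (NOT S OR (R OR S)) = min(1, a+b) on (1.00, 0.00) = 1.00
  → value = 1.0000
|0.9698 − 1.0000| = 0.030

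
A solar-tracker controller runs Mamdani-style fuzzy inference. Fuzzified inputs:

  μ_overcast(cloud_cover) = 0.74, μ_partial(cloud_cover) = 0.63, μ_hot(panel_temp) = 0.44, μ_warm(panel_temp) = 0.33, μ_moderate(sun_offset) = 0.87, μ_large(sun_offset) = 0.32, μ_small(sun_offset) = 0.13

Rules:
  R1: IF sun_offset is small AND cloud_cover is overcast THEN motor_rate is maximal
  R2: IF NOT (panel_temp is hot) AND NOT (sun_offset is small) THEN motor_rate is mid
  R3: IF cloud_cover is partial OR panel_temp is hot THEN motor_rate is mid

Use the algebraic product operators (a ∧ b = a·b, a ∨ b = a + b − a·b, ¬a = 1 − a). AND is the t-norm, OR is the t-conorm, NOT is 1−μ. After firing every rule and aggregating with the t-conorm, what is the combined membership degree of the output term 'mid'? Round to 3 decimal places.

R1: small=0.13, overcast=0.74; AND[a·b] → w = 0.0962
R2: ¬hot=1−0.44=0.56, ¬small=1−0.13=0.87; AND[a·b] → w = 0.4872
R3: partial=0.63, hot=0.44; OR[a + b − a·b] → w = 0.7928
Rules with consequent 'mid': {R2, R3} → strengths 0.4872, 0.7928
Aggregate via t-conorm [a + b − a·b]: 0.8937

0.894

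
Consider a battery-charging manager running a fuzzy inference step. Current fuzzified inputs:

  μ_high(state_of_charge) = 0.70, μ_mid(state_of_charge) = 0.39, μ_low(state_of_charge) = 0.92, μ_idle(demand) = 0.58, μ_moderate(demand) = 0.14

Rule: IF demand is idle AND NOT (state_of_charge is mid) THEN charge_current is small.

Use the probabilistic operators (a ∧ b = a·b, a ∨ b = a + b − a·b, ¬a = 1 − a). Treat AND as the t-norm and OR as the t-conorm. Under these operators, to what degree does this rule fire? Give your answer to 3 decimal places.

firing strength: idle=0.58, ¬mid=1−0.39=0.61; AND[a·b] → w = 0.3538

0.354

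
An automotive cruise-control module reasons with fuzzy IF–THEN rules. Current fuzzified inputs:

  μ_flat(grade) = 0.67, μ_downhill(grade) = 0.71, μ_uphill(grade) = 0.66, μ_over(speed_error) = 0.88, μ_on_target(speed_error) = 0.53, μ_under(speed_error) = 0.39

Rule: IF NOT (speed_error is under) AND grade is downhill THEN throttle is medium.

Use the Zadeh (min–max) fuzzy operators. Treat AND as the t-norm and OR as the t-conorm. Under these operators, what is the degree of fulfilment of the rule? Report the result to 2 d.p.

0.61

firing strength: ¬under=1−0.39=0.61, downhill=0.71; AND[min(a, b)] → w = 0.61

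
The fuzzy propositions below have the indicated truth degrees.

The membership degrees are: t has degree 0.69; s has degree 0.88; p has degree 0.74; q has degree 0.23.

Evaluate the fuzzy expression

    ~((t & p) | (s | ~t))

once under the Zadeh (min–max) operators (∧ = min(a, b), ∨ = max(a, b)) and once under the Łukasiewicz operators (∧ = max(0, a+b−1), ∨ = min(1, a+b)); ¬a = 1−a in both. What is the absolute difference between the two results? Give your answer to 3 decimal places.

Under Zadeh (min–max):
  t & p = min(a, b) on (0.69, 0.74) = 0.69
  ~t = 1 − 0.69 = 0.31
  s | ~t = max(a, b) on (0.88, 0.31) = 0.88
  (t & p) | (s | ~t) = max(a, b) on (0.69, 0.88) = 0.88
  ~((t & p) | (s | ~t)) = 1 − 0.88 = 0.12
  → value = 0.1200
Under Łukasiewicz:
  t & p = max(0, a+b−1) on (0.69, 0.74) = 0.43
  ~t = 1 − 0.69 = 0.31
  s | ~t = min(1, a+b) on (0.88, 0.31) = 1.00
  (t & p) | (s | ~t) = min(1, a+b) on (0.43, 1.00) = 1.00
  ~((t & p) | (s | ~t)) = 1 − 1.00 = 0.00
  → value = 0.0000
|0.1200 − 0.0000| = 0.120

0.120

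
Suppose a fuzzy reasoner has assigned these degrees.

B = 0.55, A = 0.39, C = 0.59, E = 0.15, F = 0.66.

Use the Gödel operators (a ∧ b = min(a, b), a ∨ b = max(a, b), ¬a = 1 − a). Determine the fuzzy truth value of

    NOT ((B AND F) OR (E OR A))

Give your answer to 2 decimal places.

B AND F = min(a, b) on (0.55, 0.66) = 0.55
E OR A = max(a, b) on (0.15, 0.39) = 0.39
(B AND F) OR (E OR A) = max(a, b) on (0.55, 0.39) = 0.55
NOT ((B AND F) OR (E OR A)) = 1 − 0.55 = 0.45

0.45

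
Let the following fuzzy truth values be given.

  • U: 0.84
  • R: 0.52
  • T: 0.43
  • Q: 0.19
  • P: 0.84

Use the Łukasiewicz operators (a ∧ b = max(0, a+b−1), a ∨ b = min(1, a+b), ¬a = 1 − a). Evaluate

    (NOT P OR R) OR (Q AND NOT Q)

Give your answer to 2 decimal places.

NOT P = 1 − 0.84 = 0.16
NOT P OR R = min(1, a+b) on (0.16, 0.52) = 0.68
NOT Q = 1 − 0.19 = 0.81
Q AND NOT Q = max(0, a+b−1) on (0.19, 0.81) = 0.00
(NOT P OR R) OR (Q AND NOT Q) = min(1, a+b) on (0.68, 0.00) = 0.68

0.68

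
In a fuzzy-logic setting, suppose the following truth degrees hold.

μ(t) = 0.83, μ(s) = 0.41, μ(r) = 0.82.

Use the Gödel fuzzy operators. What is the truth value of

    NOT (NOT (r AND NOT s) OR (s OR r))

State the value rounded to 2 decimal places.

0.18

NOT s = 1 − 0.41 = 0.59
r AND NOT s = min(a, b) on (0.82, 0.59) = 0.59
NOT (r AND NOT s) = 1 − 0.59 = 0.41
s OR r = max(a, b) on (0.41, 0.82) = 0.82
NOT (r AND NOT s) OR (s OR r) = max(a, b) on (0.41, 0.82) = 0.82
NOT (NOT (r AND NOT s) OR (s OR r)) = 1 − 0.82 = 0.18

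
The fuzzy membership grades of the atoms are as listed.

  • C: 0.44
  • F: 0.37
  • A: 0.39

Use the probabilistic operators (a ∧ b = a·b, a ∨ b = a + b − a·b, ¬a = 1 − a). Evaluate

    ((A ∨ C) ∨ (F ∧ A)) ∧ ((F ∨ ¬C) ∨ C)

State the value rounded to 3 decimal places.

0.598

A ∨ C = a + b − a·b on (0.3900, 0.4400) = 0.6584
F ∧ A = a·b on (0.3700, 0.3900) = 0.1443
(A ∨ C) ∨ (F ∧ A) = a + b − a·b on (0.6584, 0.1443) = 0.7077
¬C = 1 − 0.4400 = 0.5600
F ∨ ¬C = a + b − a·b on (0.3700, 0.5600) = 0.7228
(F ∨ ¬C) ∨ C = a + b − a·b on (0.7228, 0.4400) = 0.8448
((A ∨ C) ∨ (F ∧ A)) ∧ ((F ∨ ¬C) ∨ C) = a·b on (0.7077, 0.8448) = 0.5978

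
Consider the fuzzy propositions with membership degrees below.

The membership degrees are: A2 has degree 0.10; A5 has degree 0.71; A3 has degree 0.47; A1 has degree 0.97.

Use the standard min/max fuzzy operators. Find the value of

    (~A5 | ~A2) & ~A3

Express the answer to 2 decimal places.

0.53

~A5 = 1 − 0.71 = 0.29
~A2 = 1 − 0.10 = 0.90
~A5 | ~A2 = max(a, b) on (0.29, 0.90) = 0.90
~A3 = 1 − 0.47 = 0.53
(~A5 | ~A2) & ~A3 = min(a, b) on (0.90, 0.53) = 0.53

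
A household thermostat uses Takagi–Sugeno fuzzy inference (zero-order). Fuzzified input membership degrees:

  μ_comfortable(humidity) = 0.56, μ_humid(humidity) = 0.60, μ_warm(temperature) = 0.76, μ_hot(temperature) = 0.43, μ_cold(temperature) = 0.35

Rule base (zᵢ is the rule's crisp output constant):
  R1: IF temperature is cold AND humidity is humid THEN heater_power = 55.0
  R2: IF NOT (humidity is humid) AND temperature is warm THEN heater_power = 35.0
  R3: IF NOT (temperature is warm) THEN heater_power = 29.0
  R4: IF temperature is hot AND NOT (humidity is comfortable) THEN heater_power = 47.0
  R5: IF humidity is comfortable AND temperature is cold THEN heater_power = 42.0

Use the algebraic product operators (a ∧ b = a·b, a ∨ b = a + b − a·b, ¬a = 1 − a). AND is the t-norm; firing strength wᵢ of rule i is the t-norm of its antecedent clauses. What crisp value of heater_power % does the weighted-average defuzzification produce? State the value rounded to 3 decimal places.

R1 (z=55.0): cold=0.35, humid=0.60; AND[a·b] → w = 0.2100
R2 (z=35.0): ¬humid=1−0.60=0.40, warm=0.76; AND[a·b] → w = 0.3040
R3 (z=29.0): ¬warm=1−0.76=0.24 → w = 0.2400
R4 (z=47.0): hot=0.43, ¬comfortable=1−0.56=0.44; AND[a·b] → w = 0.1892
R5 (z=42.0): comfortable=0.56, cold=0.35; AND[a·b] → w = 0.1960
Weighted average = (0.2100·55.0 + 0.3040·35.0 + 0.2400·29.0 + 0.1892·47.0 + 0.1960·42.0) / (0.2100 + 0.3040 + 0.2400 + 0.1892 + 0.1960)
  = 46.2744 / 1.1392 = 40.620

40.620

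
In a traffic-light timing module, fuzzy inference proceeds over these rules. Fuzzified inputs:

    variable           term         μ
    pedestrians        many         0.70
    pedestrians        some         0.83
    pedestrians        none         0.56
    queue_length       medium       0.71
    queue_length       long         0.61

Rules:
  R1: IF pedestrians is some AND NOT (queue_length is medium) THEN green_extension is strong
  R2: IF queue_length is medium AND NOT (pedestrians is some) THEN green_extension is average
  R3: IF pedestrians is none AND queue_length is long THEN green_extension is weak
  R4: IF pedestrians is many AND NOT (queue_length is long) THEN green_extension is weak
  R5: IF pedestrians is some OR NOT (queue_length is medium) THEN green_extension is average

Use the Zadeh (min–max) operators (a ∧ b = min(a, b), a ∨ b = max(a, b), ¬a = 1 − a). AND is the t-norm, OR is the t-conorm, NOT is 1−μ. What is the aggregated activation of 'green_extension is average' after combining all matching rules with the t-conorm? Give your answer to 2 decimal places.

0.83

R1: some=0.83, ¬medium=1−0.71=0.29; AND[min(a, b)] → w = 0.29
R2: medium=0.71, ¬some=1−0.83=0.17; AND[min(a, b)] → w = 0.17
R3: none=0.56, long=0.61; AND[min(a, b)] → w = 0.56
R4: many=0.70, ¬long=1−0.61=0.39; AND[min(a, b)] → w = 0.39
R5: some=0.83, ¬medium=1−0.71=0.29; OR[max(a, b)] → w = 0.83
Rules with consequent 'average': {R2, R5} → strengths 0.17, 0.83
Aggregate via t-conorm [max(a, b)]: 0.83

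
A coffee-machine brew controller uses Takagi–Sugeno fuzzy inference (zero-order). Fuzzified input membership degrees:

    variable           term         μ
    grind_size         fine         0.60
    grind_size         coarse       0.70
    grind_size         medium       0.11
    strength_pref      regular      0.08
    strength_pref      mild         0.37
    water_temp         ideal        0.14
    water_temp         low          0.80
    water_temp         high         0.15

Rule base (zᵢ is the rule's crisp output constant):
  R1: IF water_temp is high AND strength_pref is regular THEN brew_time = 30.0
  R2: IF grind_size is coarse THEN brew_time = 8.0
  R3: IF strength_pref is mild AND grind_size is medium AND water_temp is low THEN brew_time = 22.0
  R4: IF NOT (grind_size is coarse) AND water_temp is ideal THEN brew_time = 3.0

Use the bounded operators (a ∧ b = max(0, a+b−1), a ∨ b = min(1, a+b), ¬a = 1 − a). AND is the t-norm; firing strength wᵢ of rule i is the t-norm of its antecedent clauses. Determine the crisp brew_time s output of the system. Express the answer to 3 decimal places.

R1 (z=30.0): high=0.15, regular=0.08; AND[max(0, a+b−1)] → w = 0.00
R2 (z=8.0): coarse=0.70 → w = 0.70
R3 (z=22.0): mild=0.37, medium=0.11, low=0.80; AND[max(0, a+b−1)] → w = 0.00
R4 (z=3.0): ¬coarse=1−0.70=0.30, ideal=0.14; AND[max(0, a+b−1)] → w = 0.00
Weighted average = (0.00·30.0 + 0.70·8.0 + 0.00·22.0 + 0.00·3.0) / (0.00 + 0.70 + 0.00 + 0.00)
  = 5.6000 / 0.7000 = 8.000

8.000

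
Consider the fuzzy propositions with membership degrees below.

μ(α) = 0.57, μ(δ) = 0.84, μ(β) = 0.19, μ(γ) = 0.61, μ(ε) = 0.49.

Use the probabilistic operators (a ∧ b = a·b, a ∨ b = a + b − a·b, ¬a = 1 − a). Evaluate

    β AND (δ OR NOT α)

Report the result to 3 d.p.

NOT α = 1 − 0.5700 = 0.4300
δ OR NOT α = a + b − a·b on (0.8400, 0.4300) = 0.9088
β AND (δ OR NOT α) = a·b on (0.1900, 0.9088) = 0.1727

0.173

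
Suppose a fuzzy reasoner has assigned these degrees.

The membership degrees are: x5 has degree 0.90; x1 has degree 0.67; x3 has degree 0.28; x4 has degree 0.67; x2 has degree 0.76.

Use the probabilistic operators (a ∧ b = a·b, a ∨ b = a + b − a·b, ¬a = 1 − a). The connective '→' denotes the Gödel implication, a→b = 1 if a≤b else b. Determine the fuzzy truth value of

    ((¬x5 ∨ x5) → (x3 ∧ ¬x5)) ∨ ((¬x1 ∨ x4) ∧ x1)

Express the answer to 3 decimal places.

0.535

¬x5 = 1 − 0.9000 = 0.1000
¬x5 ∨ x5 = a + b − a·b on (0.1000, 0.9000) = 0.9100
¬x5 = 1 − 0.9000 = 0.1000
x3 ∧ ¬x5 = a·b on (0.2800, 0.1000) = 0.0280
(¬x5 ∨ x5) → (x3 ∧ ¬x5)  [Gödel: 1 if a≤b else b] with a=0.9100, b=0.0280 → 0.0280
¬x1 = 1 − 0.6700 = 0.3300
¬x1 ∨ x4 = a + b − a·b on (0.3300, 0.6700) = 0.7789
(¬x1 ∨ x4) ∧ x1 = a·b on (0.7789, 0.6700) = 0.5219
((¬x5 ∨ x5) → (x3 ∧ ¬x5)) ∨ ((¬x1 ∨ x4) ∧ x1) = a + b − a·b on (0.0280, 0.5219) = 0.5353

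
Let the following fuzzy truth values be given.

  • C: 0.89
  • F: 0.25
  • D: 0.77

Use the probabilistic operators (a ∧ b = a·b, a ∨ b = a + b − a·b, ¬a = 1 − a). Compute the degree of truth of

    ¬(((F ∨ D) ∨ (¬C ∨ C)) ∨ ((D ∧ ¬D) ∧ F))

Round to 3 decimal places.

F ∨ D = a + b − a·b on (0.2500, 0.7700) = 0.8275
¬C = 1 − 0.8900 = 0.1100
¬C ∨ C = a + b − a·b on (0.1100, 0.8900) = 0.9021
(F ∨ D) ∨ (¬C ∨ C) = a + b − a·b on (0.8275, 0.9021) = 0.9831
¬D = 1 − 0.7700 = 0.2300
D ∧ ¬D = a·b on (0.7700, 0.2300) = 0.1771
(D ∧ ¬D) ∧ F = a·b on (0.1771, 0.2500) = 0.0443
((F ∨ D) ∨ (¬C ∨ C)) ∨ ((D ∧ ¬D) ∧ F) = a + b − a·b on (0.9831, 0.0443) = 0.9839
¬(((F ∨ D) ∨ (¬C ∨ C)) ∨ ((D ∧ ¬D) ∧ F)) = 1 − 0.9839 = 0.0161

0.016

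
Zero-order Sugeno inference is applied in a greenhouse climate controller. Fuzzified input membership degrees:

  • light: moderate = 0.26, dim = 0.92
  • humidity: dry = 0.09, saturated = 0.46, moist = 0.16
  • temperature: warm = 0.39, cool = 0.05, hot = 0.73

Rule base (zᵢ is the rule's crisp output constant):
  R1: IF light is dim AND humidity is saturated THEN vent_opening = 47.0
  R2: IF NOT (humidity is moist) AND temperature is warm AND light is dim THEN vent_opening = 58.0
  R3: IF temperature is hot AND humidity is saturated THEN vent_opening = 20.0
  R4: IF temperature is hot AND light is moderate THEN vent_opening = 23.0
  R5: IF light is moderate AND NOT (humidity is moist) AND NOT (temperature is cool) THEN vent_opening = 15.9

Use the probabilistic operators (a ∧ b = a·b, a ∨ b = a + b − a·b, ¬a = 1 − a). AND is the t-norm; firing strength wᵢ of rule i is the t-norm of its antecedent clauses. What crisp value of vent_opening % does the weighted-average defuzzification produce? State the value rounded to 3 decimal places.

35.503

R1 (z=47.0): dim=0.92, saturated=0.46; AND[a·b] → w = 0.4232
R2 (z=58.0): ¬moist=1−0.16=0.84, warm=0.39, dim=0.92; AND[a·b] → w = 0.3014
R3 (z=20.0): hot=0.73, saturated=0.46; AND[a·b] → w = 0.3358
R4 (z=23.0): hot=0.73, moderate=0.26; AND[a·b] → w = 0.1898
R5 (z=15.9): moderate=0.26, ¬moist=1−0.16=0.84, ¬cool=1−0.05=0.95; AND[a·b] → w = 0.2075
Weighted average = (0.4232·47.0 + 0.3014·58.0 + 0.3358·20.0 + 0.1898·23.0 + 0.2075·15.9) / (0.4232 + 0.3014 + 0.3358 + 0.1898 + 0.2075)
  = 51.7515 / 1.4577 = 35.503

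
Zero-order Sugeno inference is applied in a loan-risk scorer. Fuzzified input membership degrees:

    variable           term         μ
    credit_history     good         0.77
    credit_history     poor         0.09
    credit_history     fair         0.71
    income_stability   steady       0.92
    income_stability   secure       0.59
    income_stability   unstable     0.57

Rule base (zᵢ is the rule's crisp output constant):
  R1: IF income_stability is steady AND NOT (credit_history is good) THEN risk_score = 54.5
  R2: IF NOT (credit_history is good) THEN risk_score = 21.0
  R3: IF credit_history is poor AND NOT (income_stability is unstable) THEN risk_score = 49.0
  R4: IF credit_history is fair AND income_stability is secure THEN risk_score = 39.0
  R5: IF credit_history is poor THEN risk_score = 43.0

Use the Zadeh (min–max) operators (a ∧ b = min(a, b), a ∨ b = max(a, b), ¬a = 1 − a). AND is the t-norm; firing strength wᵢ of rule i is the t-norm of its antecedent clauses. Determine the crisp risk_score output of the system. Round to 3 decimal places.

39.557

R1 (z=54.5): steady=0.92, ¬good=1−0.77=0.23; AND[min(a, b)] → w = 0.23
R2 (z=21.0): ¬good=1−0.77=0.23 → w = 0.23
R3 (z=49.0): poor=0.09, ¬unstable=1−0.57=0.43; AND[min(a, b)] → w = 0.09
R4 (z=39.0): fair=0.71, secure=0.59; AND[min(a, b)] → w = 0.59
R5 (z=43.0): poor=0.09 → w = 0.09
Weighted average = (0.23·54.5 + 0.23·21.0 + 0.09·49.0 + 0.59·39.0 + 0.09·43.0) / (0.23 + 0.23 + 0.09 + 0.59 + 0.09)
  = 48.6550 / 1.2300 = 39.557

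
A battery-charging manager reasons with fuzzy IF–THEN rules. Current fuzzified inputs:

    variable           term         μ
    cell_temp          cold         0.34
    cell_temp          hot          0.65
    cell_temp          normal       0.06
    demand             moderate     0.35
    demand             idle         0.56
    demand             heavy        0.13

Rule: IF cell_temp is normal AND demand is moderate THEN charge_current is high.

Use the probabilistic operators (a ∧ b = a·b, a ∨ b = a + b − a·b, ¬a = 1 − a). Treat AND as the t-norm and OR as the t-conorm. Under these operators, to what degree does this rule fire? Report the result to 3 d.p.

0.021

firing strength: normal=0.06, moderate=0.35; AND[a·b] → w = 0.0210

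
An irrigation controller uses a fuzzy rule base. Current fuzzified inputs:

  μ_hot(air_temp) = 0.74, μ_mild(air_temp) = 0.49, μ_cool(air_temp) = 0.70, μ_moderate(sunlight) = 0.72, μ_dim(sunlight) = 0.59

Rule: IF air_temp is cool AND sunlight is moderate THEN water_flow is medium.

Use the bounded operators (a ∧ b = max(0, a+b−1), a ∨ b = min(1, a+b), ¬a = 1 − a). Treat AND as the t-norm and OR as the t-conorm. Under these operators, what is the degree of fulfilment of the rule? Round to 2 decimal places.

0.42

firing strength: cool=0.70, moderate=0.72; AND[max(0, a+b−1)] → w = 0.42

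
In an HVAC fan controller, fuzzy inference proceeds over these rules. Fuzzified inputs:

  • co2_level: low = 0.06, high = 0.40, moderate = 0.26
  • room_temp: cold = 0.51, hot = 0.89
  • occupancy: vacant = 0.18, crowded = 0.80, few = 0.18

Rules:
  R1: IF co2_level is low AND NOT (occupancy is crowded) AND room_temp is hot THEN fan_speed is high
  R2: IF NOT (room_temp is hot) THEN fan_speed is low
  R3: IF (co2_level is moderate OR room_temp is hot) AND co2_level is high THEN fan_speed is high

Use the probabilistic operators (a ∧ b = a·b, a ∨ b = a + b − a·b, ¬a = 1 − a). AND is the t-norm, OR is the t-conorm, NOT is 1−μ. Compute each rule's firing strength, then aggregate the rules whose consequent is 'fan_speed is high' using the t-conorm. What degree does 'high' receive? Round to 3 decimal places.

R1: low=0.06, ¬crowded=1−0.80=0.20, hot=0.89; AND[a·b] → w = 0.0107
R2: ¬hot=1−0.89=0.11 → w = 0.1100
R3: (moderate=0.26 OR hot=0.89) = 0.9186; AND[a·b] with high=0.40 → w = 0.3674
Rules with consequent 'high': {R1, R3} → strengths 0.0107, 0.3674
Aggregate via t-conorm [a + b − a·b]: 0.3742

0.374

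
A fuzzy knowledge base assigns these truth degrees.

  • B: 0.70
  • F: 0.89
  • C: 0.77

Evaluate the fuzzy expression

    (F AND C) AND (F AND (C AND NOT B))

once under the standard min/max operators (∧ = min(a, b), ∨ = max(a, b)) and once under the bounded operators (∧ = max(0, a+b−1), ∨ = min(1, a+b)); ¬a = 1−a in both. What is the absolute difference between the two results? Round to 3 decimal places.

Under standard min/max:
  F AND C = min(a, b) on (0.89, 0.77) = 0.77
  NOT B = 1 − 0.70 = 0.30
  C AND NOT B = min(a, b) on (0.77, 0.30) = 0.30
  F AND (C AND NOT B) = min(a, b) on (0.89, 0.30) = 0.30
  (F AND C) AND (F AND (C AND NOT B)) = min(a, b) on (0.77, 0.30) = 0.30
  → value = 0.3000
Under bounded:
  F AND C = max(0, a+b−1) on (0.89, 0.77) = 0.66
  NOT B = 1 − 0.70 = 0.30
  C AND NOT B = max(0, a+b−1) on (0.77, 0.30) = 0.07
  F AND (C AND NOT B) = max(0, a+b−1) on (0.89, 0.07) = 0.00
  (F AND C) AND (F AND (C AND NOT B)) = max(0, a+b−1) on (0.66, 0.00) = 0.00
  → value = 0.0000
|0.3000 − 0.0000| = 0.300

0.300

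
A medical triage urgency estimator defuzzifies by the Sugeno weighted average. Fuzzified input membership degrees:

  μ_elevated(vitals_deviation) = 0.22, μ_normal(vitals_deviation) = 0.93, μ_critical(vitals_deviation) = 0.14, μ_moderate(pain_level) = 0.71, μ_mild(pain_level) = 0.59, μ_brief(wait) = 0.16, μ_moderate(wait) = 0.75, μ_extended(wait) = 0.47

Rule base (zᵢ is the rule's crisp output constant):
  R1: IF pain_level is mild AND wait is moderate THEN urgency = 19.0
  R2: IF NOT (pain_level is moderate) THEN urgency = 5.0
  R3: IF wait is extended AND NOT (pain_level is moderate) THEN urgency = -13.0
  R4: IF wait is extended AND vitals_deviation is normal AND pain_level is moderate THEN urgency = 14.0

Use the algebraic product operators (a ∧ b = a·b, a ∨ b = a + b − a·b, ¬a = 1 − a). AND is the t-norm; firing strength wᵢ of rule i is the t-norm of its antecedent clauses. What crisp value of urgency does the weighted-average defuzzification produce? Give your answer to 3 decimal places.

R1 (z=19.0): mild=0.59, moderate=0.75; AND[a·b] → w = 0.4425
R2 (z=5.0): ¬moderate=1−0.71=0.29 → w = 0.2900
R3 (z=-13.0): extended=0.47, ¬moderate=1−0.71=0.29; AND[a·b] → w = 0.1363
R4 (z=14.0): extended=0.47, normal=0.93, moderate=0.71; AND[a·b] → w = 0.3103
Weighted average = (0.4425·19.0 + 0.2900·5.0 + 0.1363·-13.0 + 0.3103·14.0) / (0.4425 + 0.2900 + 0.1363 + 0.3103)
  = 12.4304 / 1.1791 = 10.542

10.542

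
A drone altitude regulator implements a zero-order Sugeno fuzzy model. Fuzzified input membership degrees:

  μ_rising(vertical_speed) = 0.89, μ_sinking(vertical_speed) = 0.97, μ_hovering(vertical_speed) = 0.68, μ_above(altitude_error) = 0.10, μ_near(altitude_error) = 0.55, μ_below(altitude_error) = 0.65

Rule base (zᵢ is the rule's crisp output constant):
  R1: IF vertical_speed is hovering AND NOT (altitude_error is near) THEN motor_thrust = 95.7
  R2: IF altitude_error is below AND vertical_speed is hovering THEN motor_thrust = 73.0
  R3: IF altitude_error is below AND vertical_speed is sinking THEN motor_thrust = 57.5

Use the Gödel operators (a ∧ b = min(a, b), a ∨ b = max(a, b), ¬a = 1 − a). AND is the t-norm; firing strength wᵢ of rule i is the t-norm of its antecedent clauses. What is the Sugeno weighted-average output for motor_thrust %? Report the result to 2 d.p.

R1 (z=95.7): hovering=0.68, ¬near=1−0.55=0.45; AND[min(a, b)] → w = 0.45
R2 (z=73.0): below=0.65, hovering=0.68; AND[min(a, b)] → w = 0.65
R3 (z=57.5): below=0.65, sinking=0.97; AND[min(a, b)] → w = 0.65
Weighted average = (0.45·95.7 + 0.65·73.0 + 0.65·57.5) / (0.45 + 0.65 + 0.65)
  = 127.8900 / 1.7500 = 73.08

73.08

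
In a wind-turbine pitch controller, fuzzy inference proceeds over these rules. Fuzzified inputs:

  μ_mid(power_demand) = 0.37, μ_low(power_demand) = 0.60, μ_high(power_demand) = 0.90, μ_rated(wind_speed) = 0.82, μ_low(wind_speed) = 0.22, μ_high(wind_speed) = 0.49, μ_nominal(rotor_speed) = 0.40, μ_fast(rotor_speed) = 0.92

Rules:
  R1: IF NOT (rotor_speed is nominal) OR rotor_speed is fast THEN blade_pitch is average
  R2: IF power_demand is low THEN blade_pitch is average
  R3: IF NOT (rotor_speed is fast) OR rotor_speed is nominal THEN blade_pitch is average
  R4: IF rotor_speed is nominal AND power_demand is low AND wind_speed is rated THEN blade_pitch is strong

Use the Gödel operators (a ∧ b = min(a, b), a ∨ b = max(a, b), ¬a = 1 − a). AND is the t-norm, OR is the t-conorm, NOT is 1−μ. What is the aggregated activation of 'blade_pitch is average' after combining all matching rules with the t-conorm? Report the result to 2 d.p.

0.92

R1: ¬nominal=1−0.40=0.60, fast=0.92; OR[max(a, b)] → w = 0.92
R2: low=0.60 → w = 0.60
R3: ¬fast=1−0.92=0.08, nominal=0.40; OR[max(a, b)] → w = 0.40
R4: nominal=0.40, low=0.60, rated=0.82; AND[min(a, b)] → w = 0.40
Rules with consequent 'average': {R1, R2, R3} → strengths 0.92, 0.60, 0.40
Aggregate via t-conorm [max(a, b)]: 0.92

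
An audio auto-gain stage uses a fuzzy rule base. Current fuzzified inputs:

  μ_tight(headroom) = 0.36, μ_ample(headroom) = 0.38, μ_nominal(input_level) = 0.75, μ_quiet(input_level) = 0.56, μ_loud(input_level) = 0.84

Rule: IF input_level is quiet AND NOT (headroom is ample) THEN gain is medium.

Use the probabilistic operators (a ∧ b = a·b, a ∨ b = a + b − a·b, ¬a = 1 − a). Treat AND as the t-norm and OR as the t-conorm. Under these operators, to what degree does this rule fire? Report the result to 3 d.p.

firing strength: quiet=0.56, ¬ample=1−0.38=0.62; AND[a·b] → w = 0.3472

0.347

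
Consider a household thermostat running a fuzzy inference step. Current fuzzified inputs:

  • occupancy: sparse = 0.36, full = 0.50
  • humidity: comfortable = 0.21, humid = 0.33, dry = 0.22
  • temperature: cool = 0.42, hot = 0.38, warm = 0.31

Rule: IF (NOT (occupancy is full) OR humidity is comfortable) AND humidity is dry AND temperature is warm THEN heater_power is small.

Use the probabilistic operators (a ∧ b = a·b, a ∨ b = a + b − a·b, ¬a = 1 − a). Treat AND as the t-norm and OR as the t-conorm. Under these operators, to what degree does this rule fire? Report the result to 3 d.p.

firing strength: (¬full=1−0.50=0.50 OR comfortable=0.21) = 0.6050; AND[a·b] with dry=0.22, warm=0.31 → w = 0.0413

0.041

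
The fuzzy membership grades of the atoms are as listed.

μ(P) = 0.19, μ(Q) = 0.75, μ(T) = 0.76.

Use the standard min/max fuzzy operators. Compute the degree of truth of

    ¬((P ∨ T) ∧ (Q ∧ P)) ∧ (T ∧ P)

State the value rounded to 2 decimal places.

0.19

P ∨ T = max(a, b) on (0.19, 0.76) = 0.76
Q ∧ P = min(a, b) on (0.75, 0.19) = 0.19
(P ∨ T) ∧ (Q ∧ P) = min(a, b) on (0.76, 0.19) = 0.19
¬((P ∨ T) ∧ (Q ∧ P)) = 1 − 0.19 = 0.81
T ∧ P = min(a, b) on (0.76, 0.19) = 0.19
¬((P ∨ T) ∧ (Q ∧ P)) ∧ (T ∧ P) = min(a, b) on (0.81, 0.19) = 0.19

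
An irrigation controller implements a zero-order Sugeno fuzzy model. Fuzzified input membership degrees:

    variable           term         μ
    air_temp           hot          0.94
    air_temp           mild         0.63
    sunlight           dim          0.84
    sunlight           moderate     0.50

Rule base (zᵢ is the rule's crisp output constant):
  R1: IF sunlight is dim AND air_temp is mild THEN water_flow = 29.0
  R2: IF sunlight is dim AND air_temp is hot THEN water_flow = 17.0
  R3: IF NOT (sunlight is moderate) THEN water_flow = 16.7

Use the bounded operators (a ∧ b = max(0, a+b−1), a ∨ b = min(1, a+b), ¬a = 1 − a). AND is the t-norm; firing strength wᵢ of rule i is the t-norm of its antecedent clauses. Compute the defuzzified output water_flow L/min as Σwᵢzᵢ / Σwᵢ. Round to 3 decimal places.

20.137

R1 (z=29.0): dim=0.84, mild=0.63; AND[max(0, a+b−1)] → w = 0.47
R2 (z=17.0): dim=0.84, hot=0.94; AND[max(0, a+b−1)] → w = 0.78
R3 (z=16.7): ¬moderate=1−0.50=0.50 → w = 0.50
Weighted average = (0.47·29.0 + 0.78·17.0 + 0.50·16.7) / (0.47 + 0.78 + 0.50)
  = 35.2400 / 1.7500 = 20.137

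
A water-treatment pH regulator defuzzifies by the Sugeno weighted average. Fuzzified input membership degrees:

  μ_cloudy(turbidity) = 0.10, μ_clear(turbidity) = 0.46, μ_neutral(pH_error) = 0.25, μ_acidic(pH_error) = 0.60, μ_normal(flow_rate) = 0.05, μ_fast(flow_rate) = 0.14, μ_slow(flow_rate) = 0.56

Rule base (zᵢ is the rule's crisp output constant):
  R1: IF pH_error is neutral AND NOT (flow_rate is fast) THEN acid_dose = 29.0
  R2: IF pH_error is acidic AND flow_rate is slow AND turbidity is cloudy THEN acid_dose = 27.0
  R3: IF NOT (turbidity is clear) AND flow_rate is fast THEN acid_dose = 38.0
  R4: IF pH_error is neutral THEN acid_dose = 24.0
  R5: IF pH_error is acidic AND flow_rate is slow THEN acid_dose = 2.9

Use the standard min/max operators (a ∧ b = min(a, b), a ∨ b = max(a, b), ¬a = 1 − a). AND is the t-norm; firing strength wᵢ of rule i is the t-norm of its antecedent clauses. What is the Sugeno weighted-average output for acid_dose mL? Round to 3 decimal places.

R1 (z=29.0): neutral=0.25, ¬fast=1−0.14=0.86; AND[min(a, b)] → w = 0.25
R2 (z=27.0): acidic=0.60, slow=0.56, cloudy=0.10; AND[min(a, b)] → w = 0.10
R3 (z=38.0): ¬clear=1−0.46=0.54, fast=0.14; AND[min(a, b)] → w = 0.14
R4 (z=24.0): neutral=0.25 → w = 0.25
R5 (z=2.9): acidic=0.60, slow=0.56; AND[min(a, b)] → w = 0.56
Weighted average = (0.25·29.0 + 0.10·27.0 + 0.14·38.0 + 0.25·24.0 + 0.56·2.9) / (0.25 + 0.10 + 0.14 + 0.25 + 0.56)
  = 22.8940 / 1.3000 = 17.611

17.611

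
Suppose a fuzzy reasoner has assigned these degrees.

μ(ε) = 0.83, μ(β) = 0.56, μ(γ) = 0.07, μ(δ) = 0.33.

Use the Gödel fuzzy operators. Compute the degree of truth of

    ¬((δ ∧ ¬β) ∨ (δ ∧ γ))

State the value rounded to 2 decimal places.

0.67

¬β = 1 − 0.56 = 0.44
δ ∧ ¬β = min(a, b) on (0.33, 0.44) = 0.33
δ ∧ γ = min(a, b) on (0.33, 0.07) = 0.07
(δ ∧ ¬β) ∨ (δ ∧ γ) = max(a, b) on (0.33, 0.07) = 0.33
¬((δ ∧ ¬β) ∨ (δ ∧ γ)) = 1 − 0.33 = 0.67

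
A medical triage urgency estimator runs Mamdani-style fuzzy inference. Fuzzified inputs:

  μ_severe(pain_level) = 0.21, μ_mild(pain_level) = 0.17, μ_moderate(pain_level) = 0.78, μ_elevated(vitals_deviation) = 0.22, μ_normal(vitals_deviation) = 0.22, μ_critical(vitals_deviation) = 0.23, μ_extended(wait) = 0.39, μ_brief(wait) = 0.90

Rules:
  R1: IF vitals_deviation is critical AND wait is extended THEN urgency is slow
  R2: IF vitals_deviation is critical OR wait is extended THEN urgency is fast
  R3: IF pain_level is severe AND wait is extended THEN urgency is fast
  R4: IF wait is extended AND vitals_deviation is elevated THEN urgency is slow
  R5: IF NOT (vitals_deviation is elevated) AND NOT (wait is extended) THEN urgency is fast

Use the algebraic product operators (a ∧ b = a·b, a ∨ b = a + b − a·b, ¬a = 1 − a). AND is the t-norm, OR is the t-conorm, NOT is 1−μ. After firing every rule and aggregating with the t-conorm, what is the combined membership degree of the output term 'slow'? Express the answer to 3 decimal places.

R1: critical=0.23, extended=0.39; AND[a·b] → w = 0.0897
R2: critical=0.23, extended=0.39; OR[a + b − a·b] → w = 0.5303
R3: severe=0.21, extended=0.39; AND[a·b] → w = 0.0819
R4: extended=0.39, elevated=0.22; AND[a·b] → w = 0.0858
R5: ¬elevated=1−0.22=0.78, ¬extended=1−0.39=0.61; AND[a·b] → w = 0.4758
Rules with consequent 'slow': {R1, R4} → strengths 0.0897, 0.0858
Aggregate via t-conorm [a + b − a·b]: 0.1678

0.168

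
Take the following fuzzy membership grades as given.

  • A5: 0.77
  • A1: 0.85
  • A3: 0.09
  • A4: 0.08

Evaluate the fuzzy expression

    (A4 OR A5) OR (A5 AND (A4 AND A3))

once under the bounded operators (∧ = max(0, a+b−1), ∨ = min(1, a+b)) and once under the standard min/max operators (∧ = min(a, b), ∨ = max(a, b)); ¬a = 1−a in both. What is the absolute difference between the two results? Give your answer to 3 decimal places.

0.080

Under bounded:
  A4 OR A5 = min(1, a+b) on (0.08, 0.77) = 0.85
  A4 AND A3 = max(0, a+b−1) on (0.08, 0.09) = 0.00
  A5 AND (A4 AND A3) = max(0, a+b−1) on (0.77, 0.00) = 0.00
  (A4 OR A5) OR (A5 AND (A4 AND A3)) = min(1, a+b) on (0.85, 0.00) = 0.85
  → value = 0.8500
Under standard min/max:
  A4 OR A5 = max(a, b) on (0.08, 0.77) = 0.77
  A4 AND A3 = min(a, b) on (0.08, 0.09) = 0.08
  A5 AND (A4 AND A3) = min(a, b) on (0.77, 0.08) = 0.08
  (A4 OR A5) OR (A5 AND (A4 AND A3)) = max(a, b) on (0.77, 0.08) = 0.77
  → value = 0.7700
|0.8500 − 0.7700| = 0.080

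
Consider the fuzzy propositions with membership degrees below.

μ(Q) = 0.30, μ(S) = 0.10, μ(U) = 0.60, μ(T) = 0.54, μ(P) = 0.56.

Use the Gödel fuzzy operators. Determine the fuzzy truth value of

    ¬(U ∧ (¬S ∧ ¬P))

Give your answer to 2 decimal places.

0.56

¬S = 1 − 0.10 = 0.90
¬P = 1 − 0.56 = 0.44
¬S ∧ ¬P = min(a, b) on (0.90, 0.44) = 0.44
U ∧ (¬S ∧ ¬P) = min(a, b) on (0.60, 0.44) = 0.44
¬(U ∧ (¬S ∧ ¬P)) = 1 − 0.44 = 0.56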